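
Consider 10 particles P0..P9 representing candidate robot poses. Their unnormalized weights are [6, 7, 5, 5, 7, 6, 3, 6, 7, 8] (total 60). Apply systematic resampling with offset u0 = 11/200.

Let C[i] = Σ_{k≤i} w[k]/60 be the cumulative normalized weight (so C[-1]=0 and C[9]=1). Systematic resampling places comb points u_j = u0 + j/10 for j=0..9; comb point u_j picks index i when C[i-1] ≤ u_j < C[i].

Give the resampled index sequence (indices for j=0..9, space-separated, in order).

C = [1/10, 13/60, 3/10, 23/60, 1/2, 3/5, 13/20, 3/4, 13/15, 1]
j=0: u_0=11/200 ∈ [0, 1/10) → index 0
j=1: u_1=31/200 ∈ [1/10, 13/60) → index 1
j=2: u_2=51/200 ∈ [13/60, 3/10) → index 2
j=3: u_3=71/200 ∈ [3/10, 23/60) → index 3
j=4: u_4=91/200 ∈ [23/60, 1/2) → index 4
j=5: u_5=111/200 ∈ [1/2, 3/5) → index 5
j=6: u_6=131/200 ∈ [13/20, 3/4) → index 7
j=7: u_7=151/200 ∈ [3/4, 13/15) → index 8
j=8: u_8=171/200 ∈ [3/4, 13/15) → index 8
j=9: u_9=191/200 ∈ [13/15, 1) → index 9

0 1 2 3 4 5 7 8 8 9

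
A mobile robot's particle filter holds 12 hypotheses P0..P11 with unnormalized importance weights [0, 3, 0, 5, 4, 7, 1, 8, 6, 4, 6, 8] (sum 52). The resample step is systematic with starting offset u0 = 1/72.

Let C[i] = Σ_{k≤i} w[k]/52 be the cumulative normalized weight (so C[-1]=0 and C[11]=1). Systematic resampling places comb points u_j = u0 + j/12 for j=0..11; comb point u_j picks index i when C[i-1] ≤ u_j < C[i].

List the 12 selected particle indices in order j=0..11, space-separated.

1 3 4 5 5 7 7 8 9 10 11 11

C = [0, 3/52, 3/52, 2/13, 3/13, 19/52, 5/13, 7/13, 17/26, 19/26, 11/13, 1]
j=0: u_0=1/72 ∈ [0, 3/52) → index 1
j=1: u_1=7/72 ∈ [3/52, 2/13) → index 3
j=2: u_2=13/72 ∈ [2/13, 3/13) → index 4
j=3: u_3=19/72 ∈ [3/13, 19/52) → index 5
j=4: u_4=25/72 ∈ [3/13, 19/52) → index 5
j=5: u_5=31/72 ∈ [5/13, 7/13) → index 7
j=6: u_6=37/72 ∈ [5/13, 7/13) → index 7
j=7: u_7=43/72 ∈ [7/13, 17/26) → index 8
j=8: u_8=49/72 ∈ [17/26, 19/26) → index 9
j=9: u_9=55/72 ∈ [19/26, 11/13) → index 10
j=10: u_10=61/72 ∈ [11/13, 1) → index 11
j=11: u_11=67/72 ∈ [11/13, 1) → index 11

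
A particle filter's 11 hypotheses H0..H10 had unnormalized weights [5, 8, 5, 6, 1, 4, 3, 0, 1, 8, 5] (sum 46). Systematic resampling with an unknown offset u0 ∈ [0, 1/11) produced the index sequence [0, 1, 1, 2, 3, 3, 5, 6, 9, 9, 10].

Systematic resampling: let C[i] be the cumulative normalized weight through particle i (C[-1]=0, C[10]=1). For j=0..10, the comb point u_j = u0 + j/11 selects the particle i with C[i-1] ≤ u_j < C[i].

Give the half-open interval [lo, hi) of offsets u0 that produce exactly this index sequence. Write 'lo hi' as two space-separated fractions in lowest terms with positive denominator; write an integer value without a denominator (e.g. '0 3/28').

7/253 15/253

C = [5/46, 13/46, 9/23, 12/23, 25/46, 29/46, 16/23, 16/23, 33/46, 41/46, 1]
j=0 picked index 0: u0 ∈ [0, 5/46)
j=1 picked index 1: u0 ∈ [9/506, 97/506)
j=2 picked index 1: u0 ∈ [-37/506, 51/506)
j=3 picked index 2: u0 ∈ [5/506, 30/253)
j=4 picked index 3: u0 ∈ [7/253, 40/253)
j=5 picked index 3: u0 ∈ [-16/253, 17/253)
j=6 picked index 5: u0 ∈ [-1/506, 43/506)
j=7 picked index 6: u0 ∈ [-3/506, 15/253)
j=8 picked index 9: u0 ∈ [-5/506, 83/506)
j=9 picked index 9: u0 ∈ [-51/506, 37/506)
j=10 picked index 10: u0 ∈ [-9/506, 1/11)
intersection: [7/253, 15/253)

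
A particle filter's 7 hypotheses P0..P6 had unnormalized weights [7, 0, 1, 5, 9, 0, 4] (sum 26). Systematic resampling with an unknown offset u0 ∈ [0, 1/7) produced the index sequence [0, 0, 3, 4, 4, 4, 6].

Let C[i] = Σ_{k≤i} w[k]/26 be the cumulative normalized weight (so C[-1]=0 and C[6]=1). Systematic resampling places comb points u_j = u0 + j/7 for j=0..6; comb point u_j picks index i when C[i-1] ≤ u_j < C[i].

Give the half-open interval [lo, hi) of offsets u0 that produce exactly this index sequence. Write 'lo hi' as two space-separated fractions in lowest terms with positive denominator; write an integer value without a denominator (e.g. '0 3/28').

C = [7/26, 7/26, 4/13, 1/2, 11/13, 11/13, 1]
j=0 picked index 0: u0 ∈ [0, 7/26)
j=1 picked index 0: u0 ∈ [-1/7, 23/182)
j=2 picked index 3: u0 ∈ [2/91, 3/14)
j=3 picked index 4: u0 ∈ [1/14, 38/91)
j=4 picked index 4: u0 ∈ [-1/14, 25/91)
j=5 picked index 4: u0 ∈ [-3/14, 12/91)
j=6 picked index 6: u0 ∈ [-1/91, 1/7)
intersection: [1/14, 23/182)

1/14 23/182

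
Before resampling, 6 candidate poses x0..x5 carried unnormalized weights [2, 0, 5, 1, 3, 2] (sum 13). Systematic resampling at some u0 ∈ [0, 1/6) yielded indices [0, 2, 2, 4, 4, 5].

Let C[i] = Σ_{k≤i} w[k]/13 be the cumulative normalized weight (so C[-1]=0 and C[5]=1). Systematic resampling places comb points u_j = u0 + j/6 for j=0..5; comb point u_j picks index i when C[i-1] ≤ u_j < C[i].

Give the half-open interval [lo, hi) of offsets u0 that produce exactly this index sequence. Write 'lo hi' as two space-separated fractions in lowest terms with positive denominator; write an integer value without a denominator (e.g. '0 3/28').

3/26 2/13

C = [2/13, 2/13, 7/13, 8/13, 11/13, 1]
j=0 picked index 0: u0 ∈ [0, 2/13)
j=1 picked index 2: u0 ∈ [-1/78, 29/78)
j=2 picked index 2: u0 ∈ [-7/39, 8/39)
j=3 picked index 4: u0 ∈ [3/26, 9/26)
j=4 picked index 4: u0 ∈ [-2/39, 7/39)
j=5 picked index 5: u0 ∈ [1/78, 1/6)
intersection: [3/26, 2/13)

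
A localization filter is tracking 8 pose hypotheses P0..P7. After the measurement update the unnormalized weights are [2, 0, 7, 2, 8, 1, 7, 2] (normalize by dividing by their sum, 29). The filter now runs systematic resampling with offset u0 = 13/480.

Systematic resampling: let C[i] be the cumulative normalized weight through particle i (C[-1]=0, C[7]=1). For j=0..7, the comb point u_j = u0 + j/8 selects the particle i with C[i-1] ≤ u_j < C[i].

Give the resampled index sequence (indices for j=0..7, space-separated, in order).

C = [2/29, 2/29, 9/29, 11/29, 19/29, 20/29, 27/29, 1]
j=0: u_0=13/480 ∈ [0, 2/29) → index 0
j=1: u_1=73/480 ∈ [2/29, 9/29) → index 2
j=2: u_2=133/480 ∈ [2/29, 9/29) → index 2
j=3: u_3=193/480 ∈ [11/29, 19/29) → index 4
j=4: u_4=253/480 ∈ [11/29, 19/29) → index 4
j=5: u_5=313/480 ∈ [11/29, 19/29) → index 4
j=6: u_6=373/480 ∈ [20/29, 27/29) → index 6
j=7: u_7=433/480 ∈ [20/29, 27/29) → index 6

0 2 2 4 4 4 6 6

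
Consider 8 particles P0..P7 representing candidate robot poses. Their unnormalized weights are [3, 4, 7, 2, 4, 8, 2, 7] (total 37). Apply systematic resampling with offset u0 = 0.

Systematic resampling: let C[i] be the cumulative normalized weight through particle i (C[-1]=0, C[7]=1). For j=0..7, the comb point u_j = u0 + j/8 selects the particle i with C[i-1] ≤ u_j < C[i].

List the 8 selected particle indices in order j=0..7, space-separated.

0 1 2 2 4 5 5 7

C = [3/37, 7/37, 14/37, 16/37, 20/37, 28/37, 30/37, 1]
j=0: u_0=0 ∈ [0, 3/37) → index 0
j=1: u_1=1/8 ∈ [3/37, 7/37) → index 1
j=2: u_2=1/4 ∈ [7/37, 14/37) → index 2
j=3: u_3=3/8 ∈ [7/37, 14/37) → index 2
j=4: u_4=1/2 ∈ [16/37, 20/37) → index 4
j=5: u_5=5/8 ∈ [20/37, 28/37) → index 5
j=6: u_6=3/4 ∈ [20/37, 28/37) → index 5
j=7: u_7=7/8 ∈ [30/37, 1) → index 7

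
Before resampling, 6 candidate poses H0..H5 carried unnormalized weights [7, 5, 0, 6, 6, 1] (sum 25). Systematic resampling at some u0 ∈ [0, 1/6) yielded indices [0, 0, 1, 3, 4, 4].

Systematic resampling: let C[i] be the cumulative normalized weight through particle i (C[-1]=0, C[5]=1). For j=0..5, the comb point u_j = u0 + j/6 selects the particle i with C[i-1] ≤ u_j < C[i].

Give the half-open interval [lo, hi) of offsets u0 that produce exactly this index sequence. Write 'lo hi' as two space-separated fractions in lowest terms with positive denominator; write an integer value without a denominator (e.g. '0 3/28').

4/75 17/150

C = [7/25, 12/25, 12/25, 18/25, 24/25, 1]
j=0 picked index 0: u0 ∈ [0, 7/25)
j=1 picked index 0: u0 ∈ [-1/6, 17/150)
j=2 picked index 1: u0 ∈ [-4/75, 11/75)
j=3 picked index 3: u0 ∈ [-1/50, 11/50)
j=4 picked index 4: u0 ∈ [4/75, 22/75)
j=5 picked index 4: u0 ∈ [-17/150, 19/150)
intersection: [4/75, 17/150)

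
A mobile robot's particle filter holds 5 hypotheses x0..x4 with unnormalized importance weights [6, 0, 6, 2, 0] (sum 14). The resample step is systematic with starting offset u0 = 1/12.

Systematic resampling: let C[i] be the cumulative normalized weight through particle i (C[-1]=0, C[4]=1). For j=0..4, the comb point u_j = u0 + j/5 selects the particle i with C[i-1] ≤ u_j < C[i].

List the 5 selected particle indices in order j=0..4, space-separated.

0 0 2 2 3

C = [3/7, 3/7, 6/7, 1, 1]
j=0: u_0=1/12 ∈ [0, 3/7) → index 0
j=1: u_1=17/60 ∈ [0, 3/7) → index 0
j=2: u_2=29/60 ∈ [3/7, 6/7) → index 2
j=3: u_3=41/60 ∈ [3/7, 6/7) → index 2
j=4: u_4=53/60 ∈ [6/7, 1) → index 3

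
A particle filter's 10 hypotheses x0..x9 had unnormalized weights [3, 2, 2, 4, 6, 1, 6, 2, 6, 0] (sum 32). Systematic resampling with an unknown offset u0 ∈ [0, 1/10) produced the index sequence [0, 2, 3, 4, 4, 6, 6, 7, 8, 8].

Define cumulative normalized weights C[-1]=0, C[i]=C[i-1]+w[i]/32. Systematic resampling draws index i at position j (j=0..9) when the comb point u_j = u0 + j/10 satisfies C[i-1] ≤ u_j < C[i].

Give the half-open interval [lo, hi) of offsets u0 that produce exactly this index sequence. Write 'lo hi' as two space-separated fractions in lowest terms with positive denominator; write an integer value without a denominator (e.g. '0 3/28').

1/16 3/32

C = [3/32, 5/32, 7/32, 11/32, 17/32, 9/16, 3/4, 13/16, 1, 1]
j=0 picked index 0: u0 ∈ [0, 3/32)
j=1 picked index 2: u0 ∈ [9/160, 19/160)
j=2 picked index 3: u0 ∈ [3/160, 23/160)
j=3 picked index 4: u0 ∈ [7/160, 37/160)
j=4 picked index 4: u0 ∈ [-9/160, 21/160)
j=5 picked index 6: u0 ∈ [1/16, 1/4)
j=6 picked index 6: u0 ∈ [-3/80, 3/20)
j=7 picked index 7: u0 ∈ [1/20, 9/80)
j=8 picked index 8: u0 ∈ [1/80, 1/5)
j=9 picked index 8: u0 ∈ [-7/80, 1/10)
intersection: [1/16, 3/32)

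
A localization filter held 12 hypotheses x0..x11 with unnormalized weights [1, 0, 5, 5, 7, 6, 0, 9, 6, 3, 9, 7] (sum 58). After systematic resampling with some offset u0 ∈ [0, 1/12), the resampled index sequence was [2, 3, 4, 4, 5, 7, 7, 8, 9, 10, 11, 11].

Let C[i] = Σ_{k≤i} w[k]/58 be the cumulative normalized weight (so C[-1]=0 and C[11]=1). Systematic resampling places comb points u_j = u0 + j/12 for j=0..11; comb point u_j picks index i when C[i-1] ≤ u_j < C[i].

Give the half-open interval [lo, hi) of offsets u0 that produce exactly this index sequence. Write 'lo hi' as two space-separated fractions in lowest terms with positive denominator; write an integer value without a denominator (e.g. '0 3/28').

4/87 5/87

C = [1/58, 1/58, 3/29, 11/58, 9/29, 12/29, 12/29, 33/58, 39/58, 21/29, 51/58, 1]
j=0 picked index 2: u0 ∈ [1/58, 3/29)
j=1 picked index 3: u0 ∈ [7/348, 37/348)
j=2 picked index 4: u0 ∈ [2/87, 25/174)
j=3 picked index 4: u0 ∈ [-7/116, 7/116)
j=4 picked index 5: u0 ∈ [-2/87, 7/87)
j=5 picked index 7: u0 ∈ [-1/348, 53/348)
j=6 picked index 7: u0 ∈ [-5/58, 2/29)
j=7 picked index 8: u0 ∈ [-5/348, 31/348)
j=8 picked index 9: u0 ∈ [1/174, 5/87)
j=9 picked index 10: u0 ∈ [-3/116, 15/116)
j=10 picked index 11: u0 ∈ [4/87, 1/6)
j=11 picked index 11: u0 ∈ [-13/348, 1/12)
intersection: [4/87, 5/87)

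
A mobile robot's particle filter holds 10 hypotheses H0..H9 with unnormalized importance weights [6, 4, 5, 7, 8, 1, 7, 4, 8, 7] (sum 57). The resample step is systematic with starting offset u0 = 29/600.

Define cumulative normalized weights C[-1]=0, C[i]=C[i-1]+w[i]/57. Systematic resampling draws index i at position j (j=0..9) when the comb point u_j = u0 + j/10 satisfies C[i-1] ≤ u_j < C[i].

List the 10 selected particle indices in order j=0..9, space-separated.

0 1 2 3 4 6 6 8 8 9

C = [2/19, 10/57, 5/19, 22/57, 10/19, 31/57, 2/3, 14/19, 50/57, 1]
j=0: u_0=29/600 ∈ [0, 2/19) → index 0
j=1: u_1=89/600 ∈ [2/19, 10/57) → index 1
j=2: u_2=149/600 ∈ [10/57, 5/19) → index 2
j=3: u_3=209/600 ∈ [5/19, 22/57) → index 3
j=4: u_4=269/600 ∈ [22/57, 10/19) → index 4
j=5: u_5=329/600 ∈ [31/57, 2/3) → index 6
j=6: u_6=389/600 ∈ [31/57, 2/3) → index 6
j=7: u_7=449/600 ∈ [14/19, 50/57) → index 8
j=8: u_8=509/600 ∈ [14/19, 50/57) → index 8
j=9: u_9=569/600 ∈ [50/57, 1) → index 9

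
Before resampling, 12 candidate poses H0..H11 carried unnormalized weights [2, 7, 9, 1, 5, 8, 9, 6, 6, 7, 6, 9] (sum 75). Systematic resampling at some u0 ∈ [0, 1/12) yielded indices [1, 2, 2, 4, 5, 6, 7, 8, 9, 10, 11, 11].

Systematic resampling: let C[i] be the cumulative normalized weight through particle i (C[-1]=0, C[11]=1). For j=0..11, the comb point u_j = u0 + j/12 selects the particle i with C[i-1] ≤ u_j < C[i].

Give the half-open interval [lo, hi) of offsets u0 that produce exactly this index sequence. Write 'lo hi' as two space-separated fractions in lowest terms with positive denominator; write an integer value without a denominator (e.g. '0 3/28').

1/20 7/100

C = [2/75, 3/25, 6/25, 19/75, 8/25, 32/75, 41/75, 47/75, 53/75, 4/5, 22/25, 1]
j=0 picked index 1: u0 ∈ [2/75, 3/25)
j=1 picked index 2: u0 ∈ [11/300, 47/300)
j=2 picked index 2: u0 ∈ [-7/150, 11/150)
j=3 picked index 4: u0 ∈ [1/300, 7/100)
j=4 picked index 5: u0 ∈ [-1/75, 7/75)
j=5 picked index 6: u0 ∈ [1/100, 13/100)
j=6 picked index 7: u0 ∈ [7/150, 19/150)
j=7 picked index 8: u0 ∈ [13/300, 37/300)
j=8 picked index 9: u0 ∈ [1/25, 2/15)
j=9 picked index 10: u0 ∈ [1/20, 13/100)
j=10 picked index 11: u0 ∈ [7/150, 1/6)
j=11 picked index 11: u0 ∈ [-11/300, 1/12)
intersection: [1/20, 7/100)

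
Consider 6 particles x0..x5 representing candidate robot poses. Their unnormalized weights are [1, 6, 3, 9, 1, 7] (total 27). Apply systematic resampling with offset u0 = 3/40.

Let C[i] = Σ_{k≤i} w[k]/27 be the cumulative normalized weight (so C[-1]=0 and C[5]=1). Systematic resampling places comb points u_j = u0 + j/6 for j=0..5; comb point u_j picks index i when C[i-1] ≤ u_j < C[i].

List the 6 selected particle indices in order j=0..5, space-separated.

1 1 3 3 5 5

C = [1/27, 7/27, 10/27, 19/27, 20/27, 1]
j=0: u_0=3/40 ∈ [1/27, 7/27) → index 1
j=1: u_1=29/120 ∈ [1/27, 7/27) → index 1
j=2: u_2=49/120 ∈ [10/27, 19/27) → index 3
j=3: u_3=23/40 ∈ [10/27, 19/27) → index 3
j=4: u_4=89/120 ∈ [20/27, 1) → index 5
j=5: u_5=109/120 ∈ [20/27, 1) → index 5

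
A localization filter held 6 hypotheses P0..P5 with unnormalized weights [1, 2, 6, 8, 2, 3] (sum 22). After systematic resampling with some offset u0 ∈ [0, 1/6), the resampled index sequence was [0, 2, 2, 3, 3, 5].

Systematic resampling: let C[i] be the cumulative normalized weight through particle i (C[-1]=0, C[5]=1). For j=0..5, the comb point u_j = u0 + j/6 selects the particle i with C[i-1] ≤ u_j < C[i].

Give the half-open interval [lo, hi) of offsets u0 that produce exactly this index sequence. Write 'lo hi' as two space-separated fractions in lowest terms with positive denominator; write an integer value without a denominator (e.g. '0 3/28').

C = [1/22, 3/22, 9/22, 17/22, 19/22, 1]
j=0 picked index 0: u0 ∈ [0, 1/22)
j=1 picked index 2: u0 ∈ [-1/33, 8/33)
j=2 picked index 2: u0 ∈ [-13/66, 5/66)
j=3 picked index 3: u0 ∈ [-1/11, 3/11)
j=4 picked index 3: u0 ∈ [-17/66, 7/66)
j=5 picked index 5: u0 ∈ [1/33, 1/6)
intersection: [1/33, 1/22)

1/33 1/22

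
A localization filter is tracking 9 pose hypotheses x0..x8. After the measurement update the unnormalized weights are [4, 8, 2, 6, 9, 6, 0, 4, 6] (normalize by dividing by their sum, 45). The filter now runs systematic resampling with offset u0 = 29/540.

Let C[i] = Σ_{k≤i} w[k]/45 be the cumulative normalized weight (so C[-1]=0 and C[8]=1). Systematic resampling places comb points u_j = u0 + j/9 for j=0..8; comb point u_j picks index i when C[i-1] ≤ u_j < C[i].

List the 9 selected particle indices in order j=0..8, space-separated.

C = [4/45, 4/15, 14/45, 4/9, 29/45, 7/9, 7/9, 13/15, 1]
j=0: u_0=29/540 ∈ [0, 4/45) → index 0
j=1: u_1=89/540 ∈ [4/45, 4/15) → index 1
j=2: u_2=149/540 ∈ [4/15, 14/45) → index 2
j=3: u_3=209/540 ∈ [14/45, 4/9) → index 3
j=4: u_4=269/540 ∈ [4/9, 29/45) → index 4
j=5: u_5=329/540 ∈ [4/9, 29/45) → index 4
j=6: u_6=389/540 ∈ [29/45, 7/9) → index 5
j=7: u_7=449/540 ∈ [7/9, 13/15) → index 7
j=8: u_8=509/540 ∈ [13/15, 1) → index 8

0 1 2 3 4 4 5 7 8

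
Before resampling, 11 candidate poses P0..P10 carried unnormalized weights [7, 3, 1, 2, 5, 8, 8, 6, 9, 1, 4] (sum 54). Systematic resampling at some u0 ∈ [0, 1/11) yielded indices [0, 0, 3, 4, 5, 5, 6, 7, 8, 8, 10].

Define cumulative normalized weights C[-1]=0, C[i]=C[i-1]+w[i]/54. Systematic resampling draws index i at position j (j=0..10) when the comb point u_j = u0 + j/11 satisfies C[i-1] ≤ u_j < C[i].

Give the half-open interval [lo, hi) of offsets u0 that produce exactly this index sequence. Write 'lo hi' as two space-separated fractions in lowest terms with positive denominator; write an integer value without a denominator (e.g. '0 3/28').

C = [7/54, 5/27, 11/54, 13/54, 1/3, 13/27, 17/27, 20/27, 49/54, 25/27, 1]
j=0 picked index 0: u0 ∈ [0, 7/54)
j=1 picked index 0: u0 ∈ [-1/11, 23/594)
j=2 picked index 3: u0 ∈ [13/594, 35/594)
j=3 picked index 4: u0 ∈ [-19/594, 2/33)
j=4 picked index 5: u0 ∈ [-1/33, 35/297)
j=5 picked index 5: u0 ∈ [-4/33, 8/297)
j=6 picked index 6: u0 ∈ [-19/297, 25/297)
j=7 picked index 7: u0 ∈ [-2/297, 31/297)
j=8 picked index 8: u0 ∈ [4/297, 107/594)
j=9 picked index 8: u0 ∈ [-23/297, 53/594)
j=10 picked index 10: u0 ∈ [5/297, 1/11)
intersection: [13/594, 8/297)

13/594 8/297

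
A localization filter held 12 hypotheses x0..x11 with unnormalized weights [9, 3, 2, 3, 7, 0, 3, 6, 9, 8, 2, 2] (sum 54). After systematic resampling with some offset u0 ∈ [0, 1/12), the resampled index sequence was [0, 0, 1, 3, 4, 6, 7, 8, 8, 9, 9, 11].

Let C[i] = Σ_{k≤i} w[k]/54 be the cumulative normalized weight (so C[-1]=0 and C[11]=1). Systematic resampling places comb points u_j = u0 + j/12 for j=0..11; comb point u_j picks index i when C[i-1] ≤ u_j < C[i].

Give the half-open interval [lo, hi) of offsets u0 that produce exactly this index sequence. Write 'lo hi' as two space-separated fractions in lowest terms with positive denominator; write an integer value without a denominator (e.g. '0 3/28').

C = [1/6, 2/9, 7/27, 17/54, 4/9, 4/9, 1/2, 11/18, 7/9, 25/27, 26/27, 1]
j=0 picked index 0: u0 ∈ [0, 1/6)
j=1 picked index 0: u0 ∈ [-1/12, 1/12)
j=2 picked index 1: u0 ∈ [0, 1/18)
j=3 picked index 3: u0 ∈ [1/108, 7/108)
j=4 picked index 4: u0 ∈ [-1/54, 1/9)
j=5 picked index 6: u0 ∈ [1/36, 1/12)
j=6 picked index 7: u0 ∈ [0, 1/9)
j=7 picked index 8: u0 ∈ [1/36, 7/36)
j=8 picked index 8: u0 ∈ [-1/18, 1/9)
j=9 picked index 9: u0 ∈ [1/36, 19/108)
j=10 picked index 9: u0 ∈ [-1/18, 5/54)
j=11 picked index 11: u0 ∈ [5/108, 1/12)
intersection: [5/108, 1/18)

5/108 1/18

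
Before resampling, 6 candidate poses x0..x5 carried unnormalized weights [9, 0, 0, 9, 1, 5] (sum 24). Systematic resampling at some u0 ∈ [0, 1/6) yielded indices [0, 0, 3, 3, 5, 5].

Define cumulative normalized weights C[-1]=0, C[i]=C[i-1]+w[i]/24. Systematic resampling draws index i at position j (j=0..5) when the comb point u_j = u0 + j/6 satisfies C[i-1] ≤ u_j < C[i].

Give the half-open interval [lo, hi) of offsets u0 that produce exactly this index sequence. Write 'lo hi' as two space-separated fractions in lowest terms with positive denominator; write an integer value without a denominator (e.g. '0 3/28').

1/8 1/6

C = [3/8, 3/8, 3/8, 3/4, 19/24, 1]
j=0 picked index 0: u0 ∈ [0, 3/8)
j=1 picked index 0: u0 ∈ [-1/6, 5/24)
j=2 picked index 3: u0 ∈ [1/24, 5/12)
j=3 picked index 3: u0 ∈ [-1/8, 1/4)
j=4 picked index 5: u0 ∈ [1/8, 1/3)
j=5 picked index 5: u0 ∈ [-1/24, 1/6)
intersection: [1/8, 1/6)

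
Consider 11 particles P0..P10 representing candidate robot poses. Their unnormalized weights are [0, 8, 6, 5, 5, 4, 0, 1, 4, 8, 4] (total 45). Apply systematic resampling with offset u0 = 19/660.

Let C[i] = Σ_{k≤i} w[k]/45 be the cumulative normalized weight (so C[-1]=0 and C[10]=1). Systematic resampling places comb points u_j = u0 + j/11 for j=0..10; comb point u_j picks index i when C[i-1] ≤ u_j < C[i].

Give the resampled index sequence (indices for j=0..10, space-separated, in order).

C = [0, 8/45, 14/45, 19/45, 8/15, 28/45, 28/45, 29/45, 11/15, 41/45, 1]
j=0: u_0=19/660 ∈ [0, 8/45) → index 1
j=1: u_1=79/660 ∈ [0, 8/45) → index 1
j=2: u_2=139/660 ∈ [8/45, 14/45) → index 2
j=3: u_3=199/660 ∈ [8/45, 14/45) → index 2
j=4: u_4=259/660 ∈ [14/45, 19/45) → index 3
j=5: u_5=29/60 ∈ [19/45, 8/15) → index 4
j=6: u_6=379/660 ∈ [8/15, 28/45) → index 5
j=7: u_7=439/660 ∈ [29/45, 11/15) → index 8
j=8: u_8=499/660 ∈ [11/15, 41/45) → index 9
j=9: u_9=559/660 ∈ [11/15, 41/45) → index 9
j=10: u_10=619/660 ∈ [41/45, 1) → index 10

1 1 2 2 3 4 5 8 9 9 10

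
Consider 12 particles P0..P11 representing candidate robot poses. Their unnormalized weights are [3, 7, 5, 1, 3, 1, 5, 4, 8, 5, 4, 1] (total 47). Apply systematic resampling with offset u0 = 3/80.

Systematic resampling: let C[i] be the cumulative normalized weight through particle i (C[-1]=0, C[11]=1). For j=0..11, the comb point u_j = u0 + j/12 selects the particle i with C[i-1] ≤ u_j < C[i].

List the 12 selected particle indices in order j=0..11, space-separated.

C = [3/47, 10/47, 15/47, 16/47, 19/47, 20/47, 25/47, 29/47, 37/47, 42/47, 46/47, 1]
j=0: u_0=3/80 ∈ [0, 3/47) → index 0
j=1: u_1=29/240 ∈ [3/47, 10/47) → index 1
j=2: u_2=49/240 ∈ [3/47, 10/47) → index 1
j=3: u_3=23/80 ∈ [10/47, 15/47) → index 2
j=4: u_4=89/240 ∈ [16/47, 19/47) → index 4
j=5: u_5=109/240 ∈ [20/47, 25/47) → index 6
j=6: u_6=43/80 ∈ [25/47, 29/47) → index 7
j=7: u_7=149/240 ∈ [29/47, 37/47) → index 8
j=8: u_8=169/240 ∈ [29/47, 37/47) → index 8
j=9: u_9=63/80 ∈ [37/47, 42/47) → index 9
j=10: u_10=209/240 ∈ [37/47, 42/47) → index 9
j=11: u_11=229/240 ∈ [42/47, 46/47) → index 10

0 1 1 2 4 6 7 8 8 9 9 10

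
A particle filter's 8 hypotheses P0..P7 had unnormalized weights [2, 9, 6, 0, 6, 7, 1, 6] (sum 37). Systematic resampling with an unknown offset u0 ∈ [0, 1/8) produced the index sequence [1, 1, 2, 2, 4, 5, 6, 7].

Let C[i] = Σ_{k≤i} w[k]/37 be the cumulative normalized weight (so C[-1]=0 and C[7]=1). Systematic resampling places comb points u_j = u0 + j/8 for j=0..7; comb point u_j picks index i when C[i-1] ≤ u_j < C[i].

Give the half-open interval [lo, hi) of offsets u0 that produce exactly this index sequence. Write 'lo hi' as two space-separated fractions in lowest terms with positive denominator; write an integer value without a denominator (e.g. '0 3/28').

C = [2/37, 11/37, 17/37, 17/37, 23/37, 30/37, 31/37, 1]
j=0 picked index 1: u0 ∈ [2/37, 11/37)
j=1 picked index 1: u0 ∈ [-21/296, 51/296)
j=2 picked index 2: u0 ∈ [7/148, 31/148)
j=3 picked index 2: u0 ∈ [-23/296, 25/296)
j=4 picked index 4: u0 ∈ [-3/74, 9/74)
j=5 picked index 5: u0 ∈ [-1/296, 55/296)
j=6 picked index 6: u0 ∈ [9/148, 13/148)
j=7 picked index 7: u0 ∈ [-11/296, 1/8)
intersection: [9/148, 25/296)

9/148 25/296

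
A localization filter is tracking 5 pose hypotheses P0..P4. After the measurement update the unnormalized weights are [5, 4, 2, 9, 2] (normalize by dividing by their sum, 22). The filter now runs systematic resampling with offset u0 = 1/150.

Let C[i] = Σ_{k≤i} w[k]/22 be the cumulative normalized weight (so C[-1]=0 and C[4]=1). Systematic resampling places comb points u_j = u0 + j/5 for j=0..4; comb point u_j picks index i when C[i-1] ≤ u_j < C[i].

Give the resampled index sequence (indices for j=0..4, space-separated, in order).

0 0 1 3 3

C = [5/22, 9/22, 1/2, 10/11, 1]
j=0: u_0=1/150 ∈ [0, 5/22) → index 0
j=1: u_1=31/150 ∈ [0, 5/22) → index 0
j=2: u_2=61/150 ∈ [5/22, 9/22) → index 1
j=3: u_3=91/150 ∈ [1/2, 10/11) → index 3
j=4: u_4=121/150 ∈ [1/2, 10/11) → index 3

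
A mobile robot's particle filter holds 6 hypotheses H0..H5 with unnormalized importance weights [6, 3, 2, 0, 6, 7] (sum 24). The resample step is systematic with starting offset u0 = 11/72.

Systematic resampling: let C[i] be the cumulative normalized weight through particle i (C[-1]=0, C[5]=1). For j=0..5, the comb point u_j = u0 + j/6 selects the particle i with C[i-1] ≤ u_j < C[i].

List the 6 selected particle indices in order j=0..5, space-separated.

0 1 4 4 5 5

C = [1/4, 3/8, 11/24, 11/24, 17/24, 1]
j=0: u_0=11/72 ∈ [0, 1/4) → index 0
j=1: u_1=23/72 ∈ [1/4, 3/8) → index 1
j=2: u_2=35/72 ∈ [11/24, 17/24) → index 4
j=3: u_3=47/72 ∈ [11/24, 17/24) → index 4
j=4: u_4=59/72 ∈ [17/24, 1) → index 5
j=5: u_5=71/72 ∈ [17/24, 1) → index 5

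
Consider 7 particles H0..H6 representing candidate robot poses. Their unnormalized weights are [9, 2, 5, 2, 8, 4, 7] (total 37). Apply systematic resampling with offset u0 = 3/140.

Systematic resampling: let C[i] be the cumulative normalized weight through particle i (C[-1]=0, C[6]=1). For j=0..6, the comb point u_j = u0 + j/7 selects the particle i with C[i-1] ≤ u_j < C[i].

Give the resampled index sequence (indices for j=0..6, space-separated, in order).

C = [9/37, 11/37, 16/37, 18/37, 26/37, 30/37, 1]
j=0: u_0=3/140 ∈ [0, 9/37) → index 0
j=1: u_1=23/140 ∈ [0, 9/37) → index 0
j=2: u_2=43/140 ∈ [11/37, 16/37) → index 2
j=3: u_3=9/20 ∈ [16/37, 18/37) → index 3
j=4: u_4=83/140 ∈ [18/37, 26/37) → index 4
j=5: u_5=103/140 ∈ [26/37, 30/37) → index 5
j=6: u_6=123/140 ∈ [30/37, 1) → index 6

0 0 2 3 4 5 6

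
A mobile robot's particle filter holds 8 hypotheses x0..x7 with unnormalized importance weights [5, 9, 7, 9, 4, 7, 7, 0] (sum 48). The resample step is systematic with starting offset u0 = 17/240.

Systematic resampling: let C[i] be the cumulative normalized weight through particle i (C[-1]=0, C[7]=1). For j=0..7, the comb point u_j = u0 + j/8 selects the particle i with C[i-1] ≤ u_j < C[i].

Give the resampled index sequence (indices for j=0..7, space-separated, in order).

C = [5/48, 7/24, 7/16, 5/8, 17/24, 41/48, 1, 1]
j=0: u_0=17/240 ∈ [0, 5/48) → index 0
j=1: u_1=47/240 ∈ [5/48, 7/24) → index 1
j=2: u_2=77/240 ∈ [7/24, 7/16) → index 2
j=3: u_3=107/240 ∈ [7/16, 5/8) → index 3
j=4: u_4=137/240 ∈ [7/16, 5/8) → index 3
j=5: u_5=167/240 ∈ [5/8, 17/24) → index 4
j=6: u_6=197/240 ∈ [17/24, 41/48) → index 5
j=7: u_7=227/240 ∈ [41/48, 1) → index 6

0 1 2 3 3 4 5 6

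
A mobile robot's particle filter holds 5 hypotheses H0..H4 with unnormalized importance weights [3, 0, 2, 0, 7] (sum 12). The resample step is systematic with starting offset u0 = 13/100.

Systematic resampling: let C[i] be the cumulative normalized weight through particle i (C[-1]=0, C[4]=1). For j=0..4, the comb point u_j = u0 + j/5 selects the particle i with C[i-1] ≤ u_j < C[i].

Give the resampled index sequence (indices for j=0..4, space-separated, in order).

0 2 4 4 4

C = [1/4, 1/4, 5/12, 5/12, 1]
j=0: u_0=13/100 ∈ [0, 1/4) → index 0
j=1: u_1=33/100 ∈ [1/4, 5/12) → index 2
j=2: u_2=53/100 ∈ [5/12, 1) → index 4
j=3: u_3=73/100 ∈ [5/12, 1) → index 4
j=4: u_4=93/100 ∈ [5/12, 1) → index 4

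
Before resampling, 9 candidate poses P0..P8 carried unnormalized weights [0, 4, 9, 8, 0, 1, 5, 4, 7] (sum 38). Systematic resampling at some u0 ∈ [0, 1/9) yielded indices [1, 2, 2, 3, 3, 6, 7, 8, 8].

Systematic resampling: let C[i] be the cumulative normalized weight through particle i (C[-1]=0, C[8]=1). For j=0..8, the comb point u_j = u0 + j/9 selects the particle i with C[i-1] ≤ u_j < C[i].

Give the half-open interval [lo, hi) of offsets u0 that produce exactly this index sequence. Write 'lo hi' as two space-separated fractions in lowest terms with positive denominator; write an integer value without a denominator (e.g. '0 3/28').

C = [0, 2/19, 13/38, 21/38, 21/38, 11/19, 27/38, 31/38, 1]
j=0 picked index 1: u0 ∈ [0, 2/19)
j=1 picked index 2: u0 ∈ [-1/171, 79/342)
j=2 picked index 2: u0 ∈ [-20/171, 41/342)
j=3 picked index 3: u0 ∈ [1/114, 25/114)
j=4 picked index 3: u0 ∈ [-35/342, 37/342)
j=5 picked index 6: u0 ∈ [4/171, 53/342)
j=6 picked index 7: u0 ∈ [5/114, 17/114)
j=7 picked index 8: u0 ∈ [13/342, 2/9)
j=8 picked index 8: u0 ∈ [-25/342, 1/9)
intersection: [5/114, 2/19)

5/114 2/19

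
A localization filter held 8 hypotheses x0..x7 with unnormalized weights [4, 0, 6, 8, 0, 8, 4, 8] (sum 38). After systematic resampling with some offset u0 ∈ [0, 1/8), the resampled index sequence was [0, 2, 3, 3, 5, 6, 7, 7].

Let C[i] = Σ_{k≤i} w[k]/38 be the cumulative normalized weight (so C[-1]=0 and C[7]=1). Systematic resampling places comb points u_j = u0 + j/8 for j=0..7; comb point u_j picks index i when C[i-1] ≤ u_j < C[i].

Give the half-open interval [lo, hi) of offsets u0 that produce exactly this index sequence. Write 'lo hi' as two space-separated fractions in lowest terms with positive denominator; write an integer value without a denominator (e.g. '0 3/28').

9/152 15/152

C = [2/19, 2/19, 5/19, 9/19, 9/19, 13/19, 15/19, 1]
j=0 picked index 0: u0 ∈ [0, 2/19)
j=1 picked index 2: u0 ∈ [-3/152, 21/152)
j=2 picked index 3: u0 ∈ [1/76, 17/76)
j=3 picked index 3: u0 ∈ [-17/152, 15/152)
j=4 picked index 5: u0 ∈ [-1/38, 7/38)
j=5 picked index 6: u0 ∈ [9/152, 25/152)
j=6 picked index 7: u0 ∈ [3/76, 1/4)
j=7 picked index 7: u0 ∈ [-13/152, 1/8)
intersection: [9/152, 15/152)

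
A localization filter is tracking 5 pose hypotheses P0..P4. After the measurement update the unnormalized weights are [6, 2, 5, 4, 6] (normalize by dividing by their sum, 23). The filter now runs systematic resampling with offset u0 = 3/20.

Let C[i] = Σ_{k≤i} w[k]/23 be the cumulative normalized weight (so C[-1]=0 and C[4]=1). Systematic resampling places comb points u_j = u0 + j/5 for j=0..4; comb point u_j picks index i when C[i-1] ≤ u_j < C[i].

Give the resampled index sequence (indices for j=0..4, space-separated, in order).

C = [6/23, 8/23, 13/23, 17/23, 1]
j=0: u_0=3/20 ∈ [0, 6/23) → index 0
j=1: u_1=7/20 ∈ [8/23, 13/23) → index 2
j=2: u_2=11/20 ∈ [8/23, 13/23) → index 2
j=3: u_3=3/4 ∈ [17/23, 1) → index 4
j=4: u_4=19/20 ∈ [17/23, 1) → index 4

0 2 2 4 4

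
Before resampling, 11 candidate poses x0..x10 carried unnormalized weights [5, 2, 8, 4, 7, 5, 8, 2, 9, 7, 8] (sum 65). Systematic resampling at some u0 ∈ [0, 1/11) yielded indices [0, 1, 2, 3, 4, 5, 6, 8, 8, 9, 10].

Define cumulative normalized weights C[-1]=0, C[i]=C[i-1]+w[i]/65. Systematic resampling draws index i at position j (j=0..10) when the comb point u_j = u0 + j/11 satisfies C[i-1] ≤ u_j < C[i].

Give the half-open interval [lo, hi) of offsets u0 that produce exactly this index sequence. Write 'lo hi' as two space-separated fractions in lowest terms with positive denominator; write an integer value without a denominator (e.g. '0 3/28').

0 12/715

C = [1/13, 7/65, 3/13, 19/65, 2/5, 31/65, 3/5, 41/65, 10/13, 57/65, 1]
j=0 picked index 0: u0 ∈ [0, 1/13)
j=1 picked index 1: u0 ∈ [-2/143, 12/715)
j=2 picked index 2: u0 ∈ [-53/715, 7/143)
j=3 picked index 3: u0 ∈ [-6/143, 14/715)
j=4 picked index 4: u0 ∈ [-51/715, 2/55)
j=5 picked index 5: u0 ∈ [-3/55, 16/715)
j=6 picked index 6: u0 ∈ [-49/715, 3/55)
j=7 picked index 8: u0 ∈ [-4/715, 19/143)
j=8 picked index 8: u0 ∈ [-69/715, 6/143)
j=9 picked index 9: u0 ∈ [-7/143, 42/715)
j=10 picked index 10: u0 ∈ [-23/715, 1/11)
intersection: [0, 12/715)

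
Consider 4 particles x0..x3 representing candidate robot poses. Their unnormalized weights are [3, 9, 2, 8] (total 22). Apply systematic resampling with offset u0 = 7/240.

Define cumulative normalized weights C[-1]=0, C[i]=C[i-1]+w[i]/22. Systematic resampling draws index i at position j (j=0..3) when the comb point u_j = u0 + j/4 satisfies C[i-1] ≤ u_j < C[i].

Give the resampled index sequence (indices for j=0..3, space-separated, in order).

0 1 1 3

C = [3/22, 6/11, 7/11, 1]
j=0: u_0=7/240 ∈ [0, 3/22) → index 0
j=1: u_1=67/240 ∈ [3/22, 6/11) → index 1
j=2: u_2=127/240 ∈ [3/22, 6/11) → index 1
j=3: u_3=187/240 ∈ [7/11, 1) → index 3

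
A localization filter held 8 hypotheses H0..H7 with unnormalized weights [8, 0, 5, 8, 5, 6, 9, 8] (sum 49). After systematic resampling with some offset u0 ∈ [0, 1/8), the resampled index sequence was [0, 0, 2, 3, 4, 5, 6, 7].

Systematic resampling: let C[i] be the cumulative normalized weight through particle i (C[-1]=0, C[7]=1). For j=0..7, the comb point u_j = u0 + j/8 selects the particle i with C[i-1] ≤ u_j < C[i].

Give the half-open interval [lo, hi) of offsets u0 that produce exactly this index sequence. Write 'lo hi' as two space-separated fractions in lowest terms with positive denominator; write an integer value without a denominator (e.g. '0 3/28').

C = [8/49, 8/49, 13/49, 3/7, 26/49, 32/49, 41/49, 1]
j=0 picked index 0: u0 ∈ [0, 8/49)
j=1 picked index 0: u0 ∈ [-1/8, 15/392)
j=2 picked index 2: u0 ∈ [-17/196, 3/196)
j=3 picked index 3: u0 ∈ [-43/392, 3/56)
j=4 picked index 4: u0 ∈ [-1/14, 3/98)
j=5 picked index 5: u0 ∈ [-37/392, 11/392)
j=6 picked index 6: u0 ∈ [-19/196, 17/196)
j=7 picked index 7: u0 ∈ [-15/392, 1/8)
intersection: [0, 3/196)

0 3/196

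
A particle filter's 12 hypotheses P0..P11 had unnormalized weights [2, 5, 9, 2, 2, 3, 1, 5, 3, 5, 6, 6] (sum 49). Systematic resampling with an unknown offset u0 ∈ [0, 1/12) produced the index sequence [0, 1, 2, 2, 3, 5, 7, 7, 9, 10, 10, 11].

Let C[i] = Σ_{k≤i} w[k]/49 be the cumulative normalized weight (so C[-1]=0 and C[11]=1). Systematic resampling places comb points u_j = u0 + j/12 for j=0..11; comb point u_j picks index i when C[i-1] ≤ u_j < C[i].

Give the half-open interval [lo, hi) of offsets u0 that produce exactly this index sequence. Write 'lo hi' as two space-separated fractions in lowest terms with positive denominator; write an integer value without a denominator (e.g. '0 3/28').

1/196 5/588

C = [2/49, 1/7, 16/49, 18/49, 20/49, 23/49, 24/49, 29/49, 32/49, 37/49, 43/49, 1]
j=0 picked index 0: u0 ∈ [0, 2/49)
j=1 picked index 1: u0 ∈ [-25/588, 5/84)
j=2 picked index 2: u0 ∈ [-1/42, 47/294)
j=3 picked index 2: u0 ∈ [-3/28, 15/196)
j=4 picked index 3: u0 ∈ [-1/147, 5/147)
j=5 picked index 5: u0 ∈ [-5/588, 31/588)
j=6 picked index 7: u0 ∈ [-1/98, 9/98)
j=7 picked index 7: u0 ∈ [-55/588, 5/588)
j=8 picked index 9: u0 ∈ [-2/147, 13/147)
j=9 picked index 10: u0 ∈ [1/196, 25/196)
j=10 picked index 10: u0 ∈ [-23/294, 13/294)
j=11 picked index 11: u0 ∈ [-23/588, 1/12)
intersection: [1/196, 5/588)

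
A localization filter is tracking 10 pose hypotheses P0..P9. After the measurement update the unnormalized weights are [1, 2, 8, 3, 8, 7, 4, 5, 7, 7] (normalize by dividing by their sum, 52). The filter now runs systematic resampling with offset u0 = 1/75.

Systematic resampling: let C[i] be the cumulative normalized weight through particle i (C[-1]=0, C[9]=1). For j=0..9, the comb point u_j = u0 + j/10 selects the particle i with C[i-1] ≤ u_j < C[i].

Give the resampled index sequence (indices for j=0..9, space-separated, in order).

C = [1/52, 3/52, 11/52, 7/26, 11/26, 29/52, 33/52, 19/26, 45/52, 1]
j=0: u_0=1/75 ∈ [0, 1/52) → index 0
j=1: u_1=17/150 ∈ [3/52, 11/52) → index 2
j=2: u_2=16/75 ∈ [11/52, 7/26) → index 3
j=3: u_3=47/150 ∈ [7/26, 11/26) → index 4
j=4: u_4=31/75 ∈ [7/26, 11/26) → index 4
j=5: u_5=77/150 ∈ [11/26, 29/52) → index 5
j=6: u_6=46/75 ∈ [29/52, 33/52) → index 6
j=7: u_7=107/150 ∈ [33/52, 19/26) → index 7
j=8: u_8=61/75 ∈ [19/26, 45/52) → index 8
j=9: u_9=137/150 ∈ [45/52, 1) → index 9

0 2 3 4 4 5 6 7 8 9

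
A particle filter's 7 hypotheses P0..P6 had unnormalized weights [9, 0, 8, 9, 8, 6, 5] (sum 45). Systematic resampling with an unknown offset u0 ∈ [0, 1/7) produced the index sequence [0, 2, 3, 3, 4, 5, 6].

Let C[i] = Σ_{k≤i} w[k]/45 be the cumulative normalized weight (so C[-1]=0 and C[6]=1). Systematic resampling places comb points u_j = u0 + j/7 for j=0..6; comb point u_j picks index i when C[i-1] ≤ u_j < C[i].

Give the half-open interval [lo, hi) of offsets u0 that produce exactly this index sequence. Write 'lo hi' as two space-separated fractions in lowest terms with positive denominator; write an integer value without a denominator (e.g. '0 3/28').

C = [1/5, 1/5, 17/45, 26/45, 34/45, 8/9, 1]
j=0 picked index 0: u0 ∈ [0, 1/5)
j=1 picked index 2: u0 ∈ [2/35, 74/315)
j=2 picked index 3: u0 ∈ [29/315, 92/315)
j=3 picked index 3: u0 ∈ [-16/315, 47/315)
j=4 picked index 4: u0 ∈ [2/315, 58/315)
j=5 picked index 5: u0 ∈ [13/315, 11/63)
j=6 picked index 6: u0 ∈ [2/63, 1/7)
intersection: [29/315, 1/7)

29/315 1/7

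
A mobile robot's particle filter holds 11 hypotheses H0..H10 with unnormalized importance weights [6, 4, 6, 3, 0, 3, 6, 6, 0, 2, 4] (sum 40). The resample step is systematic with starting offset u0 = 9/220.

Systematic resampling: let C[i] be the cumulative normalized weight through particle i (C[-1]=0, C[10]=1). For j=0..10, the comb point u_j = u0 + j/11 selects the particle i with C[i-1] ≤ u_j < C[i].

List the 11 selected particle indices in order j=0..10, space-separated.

C = [3/20, 1/4, 2/5, 19/40, 19/40, 11/20, 7/10, 17/20, 17/20, 9/10, 1]
j=0: u_0=9/220 ∈ [0, 3/20) → index 0
j=1: u_1=29/220 ∈ [0, 3/20) → index 0
j=2: u_2=49/220 ∈ [3/20, 1/4) → index 1
j=3: u_3=69/220 ∈ [1/4, 2/5) → index 2
j=4: u_4=89/220 ∈ [2/5, 19/40) → index 3
j=5: u_5=109/220 ∈ [19/40, 11/20) → index 5
j=6: u_6=129/220 ∈ [11/20, 7/10) → index 6
j=7: u_7=149/220 ∈ [11/20, 7/10) → index 6
j=8: u_8=169/220 ∈ [7/10, 17/20) → index 7
j=9: u_9=189/220 ∈ [17/20, 9/10) → index 9
j=10: u_10=19/20 ∈ [9/10, 1) → index 10

0 0 1 2 3 5 6 6 7 9 10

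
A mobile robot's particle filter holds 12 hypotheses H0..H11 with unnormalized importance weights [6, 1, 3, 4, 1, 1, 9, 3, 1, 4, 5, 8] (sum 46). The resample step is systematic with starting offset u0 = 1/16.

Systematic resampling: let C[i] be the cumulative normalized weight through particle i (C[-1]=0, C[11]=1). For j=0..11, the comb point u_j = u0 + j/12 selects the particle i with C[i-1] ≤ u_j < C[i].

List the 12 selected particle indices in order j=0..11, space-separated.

0 1 3 4 6 6 7 9 10 10 11 11

C = [3/23, 7/46, 5/23, 7/23, 15/46, 8/23, 25/46, 14/23, 29/46, 33/46, 19/23, 1]
j=0: u_0=1/16 ∈ [0, 3/23) → index 0
j=1: u_1=7/48 ∈ [3/23, 7/46) → index 1
j=2: u_2=11/48 ∈ [5/23, 7/23) → index 3
j=3: u_3=5/16 ∈ [7/23, 15/46) → index 4
j=4: u_4=19/48 ∈ [8/23, 25/46) → index 6
j=5: u_5=23/48 ∈ [8/23, 25/46) → index 6
j=6: u_6=9/16 ∈ [25/46, 14/23) → index 7
j=7: u_7=31/48 ∈ [29/46, 33/46) → index 9
j=8: u_8=35/48 ∈ [33/46, 19/23) → index 10
j=9: u_9=13/16 ∈ [33/46, 19/23) → index 10
j=10: u_10=43/48 ∈ [19/23, 1) → index 11
j=11: u_11=47/48 ∈ [19/23, 1) → index 11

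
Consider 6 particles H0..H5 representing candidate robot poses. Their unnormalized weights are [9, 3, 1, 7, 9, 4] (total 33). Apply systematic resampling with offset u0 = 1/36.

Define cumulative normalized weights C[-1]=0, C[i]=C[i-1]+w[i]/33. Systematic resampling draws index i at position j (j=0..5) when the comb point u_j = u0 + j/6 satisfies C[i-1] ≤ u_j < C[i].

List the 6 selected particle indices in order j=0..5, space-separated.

C = [3/11, 4/11, 13/33, 20/33, 29/33, 1]
j=0: u_0=1/36 ∈ [0, 3/11) → index 0
j=1: u_1=7/36 ∈ [0, 3/11) → index 0
j=2: u_2=13/36 ∈ [3/11, 4/11) → index 1
j=3: u_3=19/36 ∈ [13/33, 20/33) → index 3
j=4: u_4=25/36 ∈ [20/33, 29/33) → index 4
j=5: u_5=31/36 ∈ [20/33, 29/33) → index 4

0 0 1 3 4 4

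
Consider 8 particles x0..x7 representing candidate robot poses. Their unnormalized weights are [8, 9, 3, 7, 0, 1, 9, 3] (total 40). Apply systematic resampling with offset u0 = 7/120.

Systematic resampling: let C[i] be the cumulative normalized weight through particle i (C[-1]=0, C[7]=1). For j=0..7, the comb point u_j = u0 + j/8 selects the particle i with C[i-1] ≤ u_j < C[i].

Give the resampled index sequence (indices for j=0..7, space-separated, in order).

C = [1/5, 17/40, 1/2, 27/40, 27/40, 7/10, 37/40, 1]
j=0: u_0=7/120 ∈ [0, 1/5) → index 0
j=1: u_1=11/60 ∈ [0, 1/5) → index 0
j=2: u_2=37/120 ∈ [1/5, 17/40) → index 1
j=3: u_3=13/30 ∈ [17/40, 1/2) → index 2
j=4: u_4=67/120 ∈ [1/2, 27/40) → index 3
j=5: u_5=41/60 ∈ [27/40, 7/10) → index 5
j=6: u_6=97/120 ∈ [7/10, 37/40) → index 6
j=7: u_7=14/15 ∈ [37/40, 1) → index 7

0 0 1 2 3 5 6 7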